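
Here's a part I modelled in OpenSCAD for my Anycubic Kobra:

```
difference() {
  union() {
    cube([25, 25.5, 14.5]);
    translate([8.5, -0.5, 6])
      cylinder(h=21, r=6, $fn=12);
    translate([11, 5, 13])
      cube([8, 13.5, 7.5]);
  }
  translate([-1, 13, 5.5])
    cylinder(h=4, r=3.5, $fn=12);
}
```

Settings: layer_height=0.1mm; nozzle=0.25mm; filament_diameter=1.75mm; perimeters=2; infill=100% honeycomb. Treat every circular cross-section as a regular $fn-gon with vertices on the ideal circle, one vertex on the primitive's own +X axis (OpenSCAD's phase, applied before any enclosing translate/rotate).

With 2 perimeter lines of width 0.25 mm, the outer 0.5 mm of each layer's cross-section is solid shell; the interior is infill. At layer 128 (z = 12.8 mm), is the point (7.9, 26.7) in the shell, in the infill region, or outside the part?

outside

At z = 12.8 mm: the 25×25.5 cube contributes its full rectangle; the cylinder at (8.5, -0.5): section is a regular 12-gon, circumradius r=6; the cube at (11, 5) is absent (z outside [13, 20.5]); Combining (union): the regions partially overlap (shared area 48.07 mm²), so overlapping operands fuse into one piece — 1 connected region; the cylinder at (-1, 13) does not reach this height (z outside [5.5, 9.5]); After the difference (first − rest): none of the subtracted shapes is present at this height, so the result so far is unchanged — 1 connected region. Overall, the cross-section is a single solid region. The nearest boundary edge runs (0.00, 25.50)→(25.00, 25.50); distance from the point to it = 1.20 mm. The point is not inside any of the regions above, so it lies outside the cross-section (1.20 mm from the nearest boundary).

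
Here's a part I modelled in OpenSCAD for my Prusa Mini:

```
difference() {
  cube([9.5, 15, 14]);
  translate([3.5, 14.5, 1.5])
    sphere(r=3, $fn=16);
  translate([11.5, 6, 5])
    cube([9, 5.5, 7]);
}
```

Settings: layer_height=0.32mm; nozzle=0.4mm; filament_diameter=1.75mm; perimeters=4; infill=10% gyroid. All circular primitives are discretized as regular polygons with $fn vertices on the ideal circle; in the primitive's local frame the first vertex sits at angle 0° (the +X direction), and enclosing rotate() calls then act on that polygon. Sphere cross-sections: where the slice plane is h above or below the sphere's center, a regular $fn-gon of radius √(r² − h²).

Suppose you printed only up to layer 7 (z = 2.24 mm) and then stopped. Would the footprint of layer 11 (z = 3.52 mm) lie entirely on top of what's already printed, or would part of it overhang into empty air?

Compare the two slices. At z = 2.24: the cube (footprint 9.5×15) is included at this height (area 142.50 mm²); the r=3 sphere at (3.5, 14.5) slices to a regular 16-gon of circumradius 2.907 (√(r²−h²) with h=0.74 from center) (area = (16/2)·2.907²·sin(360°/16) = 25.88 mm²); the cube at (11.5, 6) does not reach this height (z outside [5, 12]); Subtracting the remaining from the first: starting from the 9.5×15 cube (142.50 mm²), the r=3 sphere at (3.5, 14.5) partially overlaps it — only the 15.80 mm² overlap (of its 25.88 mm²) is removed, clipping the outline — area = 126.70 mm². At z = 3.52: the 9.5×15 cube contributes its full rectangle (area 142.50 mm²); the r=3 sphere at (3.5, 14.5) slices to a regular 16-gon of circumradius 2.218 (√(r²−h²) with h=2.02 from center) (area = (16/2)·2.218²·sin(360°/16) = 15.06 mm²); the cube at (11.5, 6) is not intersected at this z (z outside [5, 12]); After the difference (first − rest): starting from the 9.5×15 cube (142.50 mm²), the r=3 sphere at (3.5, 14.5) partially overlaps it — only the 9.70 mm² overlap (of its 15.06 mm²) is removed, clipping the outline — area = 132.80 mm². Checking containment: at z = 3.52 the cross-section extends beyond the z = 2.24 cross-section by about 6.10 mm².

part overhangs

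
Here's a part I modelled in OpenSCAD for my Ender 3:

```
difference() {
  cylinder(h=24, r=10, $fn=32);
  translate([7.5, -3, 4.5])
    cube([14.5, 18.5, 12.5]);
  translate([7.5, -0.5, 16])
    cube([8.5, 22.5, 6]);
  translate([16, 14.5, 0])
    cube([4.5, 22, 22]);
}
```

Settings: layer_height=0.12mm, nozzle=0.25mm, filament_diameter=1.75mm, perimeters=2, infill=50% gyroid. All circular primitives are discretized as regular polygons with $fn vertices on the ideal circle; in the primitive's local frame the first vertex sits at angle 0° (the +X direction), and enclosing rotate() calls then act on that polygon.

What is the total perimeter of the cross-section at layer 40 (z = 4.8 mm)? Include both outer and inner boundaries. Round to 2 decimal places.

64.05 mm

At z = 4.8 mm: the r=10 cylinder gives a regular 32-gon of circumradius 10 (constant along its height) (perimeter = 2·32·10.000·sin(180°/32) = 62.73 mm); the 14.5×18.5 cube at (7.5, -3) contributes its full rectangle (perimeter 66.00 mm); the cube at (7.5, -0.5) does not reach this height (z outside [16, 22]); the cube at (16, 14.5) is present — its section is the full 4.5×22 rectangle (perimeter 53.00 mm); Taking the first minus the rest: starting from the r=10 cylinder, the 14.5×18.5 cube at (7.5, -3) partially overlaps it — only the 18.04 mm² overlap (of its 268.25 mm²) is removed, clipping the outline; the 4.5×22 cube at (16, 14.5) misses the remaining region (no effect) — boundary = 64.05 mm. Overall, the cross-section is a single solid region. Total boundary length (outer) = 64.05 mm.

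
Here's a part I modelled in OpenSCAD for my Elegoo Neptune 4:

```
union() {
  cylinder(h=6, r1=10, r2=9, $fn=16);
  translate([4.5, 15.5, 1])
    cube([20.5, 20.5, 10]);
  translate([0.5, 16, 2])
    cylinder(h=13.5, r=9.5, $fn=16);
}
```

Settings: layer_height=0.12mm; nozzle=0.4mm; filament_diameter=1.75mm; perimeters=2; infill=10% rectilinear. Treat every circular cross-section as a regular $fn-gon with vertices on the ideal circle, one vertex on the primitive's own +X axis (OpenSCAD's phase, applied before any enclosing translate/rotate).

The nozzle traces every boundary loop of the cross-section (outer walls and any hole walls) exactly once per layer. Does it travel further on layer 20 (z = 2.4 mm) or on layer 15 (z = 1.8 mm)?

layer 20 (z = 2.4 mm)

Layer 20 (z = 2.4): the cone (r1=10→r2=9) has section circumradius 9.600 here — a regular 16-gon (perimeter = 2·16·9.600·sin(180°/16) = 59.93 mm); the cube at (4.5, 15.5) (footprint 20.5×20.5) is included at this height (perimeter 82.00 mm); the cylinder at (0.5, 16): section is a regular 16-gon, circumradius r=9.5 (perimeter = 2·16·9.500·sin(180°/16) = 59.31 mm); Merging all regions: the regions partially overlap (shared area 54.71 mm²), so the edge portions inside another operand are dropped and the merged outline is re-measured after clipping — boundary = 154.78 mm. So its perimeter = 154.78 mm. Layer 15 (z = 1.8): the cone (r1=10→r2=9) has section circumradius 9.700 here — a regular 16-gon (perimeter = 2·16·9.700·sin(180°/16) = 60.56 mm); the cube at (4.5, 15.5) is present — its section is the full 20.5×20.5 rectangle (perimeter 82.00 mm); the cylinder at (0.5, 16) does not reach this height (z outside [2, 15.5]); Merging all regions: the 2 present regions are separate (no shared area or edge), so areas and boundary lengths simply add and each stays a separate island — boundary = 142.56 mm. So its perimeter = 142.56 mm. Layer 20 is larger (154.78 vs 142.56 mm).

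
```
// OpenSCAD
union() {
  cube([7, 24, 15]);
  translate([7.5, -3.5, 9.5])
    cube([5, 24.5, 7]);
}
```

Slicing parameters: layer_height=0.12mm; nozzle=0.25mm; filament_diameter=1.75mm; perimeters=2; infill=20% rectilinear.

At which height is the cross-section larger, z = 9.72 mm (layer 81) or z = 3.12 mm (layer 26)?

Layer 81 (z = 9.72): the 7×24 cube contributes its full rectangle (area 168.00 mm²); the cube at (7.5, -3.5) (footprint 5×24.5) is included at this height (area 122.50 mm²); Combining (union): the 2 present regions are separate (no shared area or edge), so areas and boundary lengths simply add and each stays a separate island — area = 290.50 mm². So its area = 290.50 mm². Layer 26 (z = 3.12): the 7×24 cube contributes its full rectangle (area 168.00 mm²); the cube at (7.5, -3.5) is absent (z outside [9.5, 16.5]); Taking the union: only the 7×24 cube is present, so the union is just that shape — area = 168.00 mm². So its area = 168.00 mm². Layer 81 is larger (290.50 vs 168.00 mm²).

layer 81 (z = 9.72 mm)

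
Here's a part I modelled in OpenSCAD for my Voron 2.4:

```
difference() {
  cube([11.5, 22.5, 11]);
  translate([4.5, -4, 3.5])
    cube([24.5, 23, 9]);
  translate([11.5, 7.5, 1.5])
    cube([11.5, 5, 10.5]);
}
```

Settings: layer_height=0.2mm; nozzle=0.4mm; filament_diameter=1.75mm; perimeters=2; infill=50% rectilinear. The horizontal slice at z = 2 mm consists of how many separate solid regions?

1

At z = 2 mm: the 11.5×22.5 cube contributes its full rectangle; the cube at (4.5, -4) does not reach this height (z outside [3.5, 12.5]); the cube at (11.5, 7.5) is present — its section is the full 11.5×5 rectangle; After the difference (first − rest): starting from the 11.5×22.5 cube, the 11.5×5 cube at (11.5, 7.5) misses the remaining region (no effect) — 1 connected region. The result has 1 disconnected region.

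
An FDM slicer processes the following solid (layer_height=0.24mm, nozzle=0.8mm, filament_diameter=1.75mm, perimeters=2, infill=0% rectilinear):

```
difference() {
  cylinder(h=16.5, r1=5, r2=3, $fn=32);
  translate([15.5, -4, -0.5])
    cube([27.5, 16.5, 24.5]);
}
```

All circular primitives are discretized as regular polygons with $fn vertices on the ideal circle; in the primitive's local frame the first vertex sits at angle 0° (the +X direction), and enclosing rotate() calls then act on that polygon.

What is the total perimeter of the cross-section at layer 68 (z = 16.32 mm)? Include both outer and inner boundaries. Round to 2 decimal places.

At z = 16.32 mm: the cone contributes a regular 32-gon of circumradius 3.022 (interpolated between r1=5 and r2=3 at t=0.989) (perimeter = 2·32·3.022·sin(180°/32) = 18.96 mm); the 27.5×16.5 cube at (15.5, -4) contributes its full rectangle (perimeter 88.00 mm); Taking the first minus the rest: starting from the cone, the 27.5×16.5 cube at (15.5, -4) misses the remaining region (no effect) — boundary = 18.96 mm. Overall, the cross-section is a single solid region. Total boundary length (outer) = 18.96 mm.

18.96 mm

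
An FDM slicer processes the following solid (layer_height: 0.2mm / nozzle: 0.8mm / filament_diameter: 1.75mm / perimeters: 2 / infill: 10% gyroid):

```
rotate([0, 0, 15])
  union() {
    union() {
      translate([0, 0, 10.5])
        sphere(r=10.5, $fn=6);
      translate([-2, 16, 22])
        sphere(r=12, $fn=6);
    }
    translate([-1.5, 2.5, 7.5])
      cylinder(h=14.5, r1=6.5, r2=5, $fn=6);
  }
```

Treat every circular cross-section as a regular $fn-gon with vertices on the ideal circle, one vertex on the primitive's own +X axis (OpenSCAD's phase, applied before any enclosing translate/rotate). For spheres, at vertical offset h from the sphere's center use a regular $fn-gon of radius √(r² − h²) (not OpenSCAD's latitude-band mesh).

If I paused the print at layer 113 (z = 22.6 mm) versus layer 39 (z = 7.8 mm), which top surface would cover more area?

layer 113 (z = 22.6 mm)

Layer 113 (z = 22.6): the sphere is not intersected at this z (|z−center|=12.100 > r=10.5); the r=12 sphere at (-2, 16) contributes a regular 6-gon of circumradius √(12²−0.6²) = 11.985 (area = (6/2)·11.985²·sin(360°/6) = 373.19 mm²); Merging all regions: only the r=12 sphere at (-2, 16) is present, so the union is just that shape — area = 373.19 mm²; the cone at (-1.5, 2.5) is not intersected at this z (z outside [7.5, 22]); Merging all regions: only the result so far is present, so the union is just that shape — area = 373.19 mm²; (whole slice rotated 15° about Z — lengths, areas and connectivity unchanged). So its area = 373.19 mm². Layer 39 (z = 7.8): the sphere: section is a regular 6-gon, circumradius = √(r²−h²) = √(10.5²−2.7²) = 10.147 (area = (6/2)·10.147²·sin(360°/6) = 267.50 mm²); the sphere at (-2, 16) is not intersected at this z (|z−center|=14.200 > r=12); Combining (union): only the r=10.5 sphere is present, so the union is just that shape — area = 267.50 mm²; the cone at (-1.5, 2.5) contributes a regular 6-gon of circumradius 6.469 (interpolated between r1=6.5 and r2=5 at t=0.021) (area = (6/2)·6.469²·sin(360°/6) = 108.72 mm²); Merging all regions: the cone at (-1.5, 2.5) lies entirely inside that combined region, so the union is just that combined region — area = 267.50 mm²; (rotated 15° about Z; rotation is an isometry so areas/perimeters/island counts are preserved). So its area = 267.50 mm². Layer 113 is larger (373.19 vs 267.50 mm²).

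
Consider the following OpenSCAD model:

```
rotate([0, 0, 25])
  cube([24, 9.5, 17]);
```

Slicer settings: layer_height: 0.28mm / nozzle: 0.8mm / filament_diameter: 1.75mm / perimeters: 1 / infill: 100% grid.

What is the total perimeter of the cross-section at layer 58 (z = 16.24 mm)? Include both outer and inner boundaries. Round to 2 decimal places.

At z = 16.24 mm: the cube (footprint 24×9.5) is included at this height (perimeter 67.00 mm); (rotated 25° about Z; rotation is an isometry so areas/perimeters/island counts are preserved). Overall, the cross-section is a single solid region. Total boundary length (outer) = 67.00 mm.

67.00 mm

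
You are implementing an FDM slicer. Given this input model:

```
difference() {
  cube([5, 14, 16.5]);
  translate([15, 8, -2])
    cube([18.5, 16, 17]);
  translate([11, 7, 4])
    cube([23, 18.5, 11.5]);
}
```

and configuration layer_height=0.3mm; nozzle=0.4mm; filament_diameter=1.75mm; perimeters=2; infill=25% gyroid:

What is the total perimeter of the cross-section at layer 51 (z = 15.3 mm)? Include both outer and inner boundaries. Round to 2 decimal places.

38.00 mm

At z = 15.3 mm: the cube is present — its section is the full 5×14 rectangle (perimeter 38.00 mm); the cube at (15, 8) is not intersected at this z (z outside [-2, 15]); the cube at (11, 7) (footprint 23×18.5) is included at this height (perimeter 83.00 mm); Taking the first minus the rest: starting from the 5×14 cube, the 23×18.5 cube at (11, 7) misses the remaining region (no effect) — boundary = 38.00 mm. Overall, the cross-section is a single solid region. Total boundary length (outer) = 38.00 mm.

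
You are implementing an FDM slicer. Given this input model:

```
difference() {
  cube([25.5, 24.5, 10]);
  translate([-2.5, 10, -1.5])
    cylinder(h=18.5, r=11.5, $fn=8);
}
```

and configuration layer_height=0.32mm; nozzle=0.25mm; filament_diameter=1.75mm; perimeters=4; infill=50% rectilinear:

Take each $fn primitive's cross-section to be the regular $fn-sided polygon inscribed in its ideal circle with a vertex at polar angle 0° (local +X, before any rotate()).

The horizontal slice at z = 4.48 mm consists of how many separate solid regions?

1

At z = 4.48 mm: the cube is present — its section is the full 25.5×24.5 rectangle; the r=11.5 cylinder at (-2.5, 10) gives a regular 8-gon of circumradius 11.5 (constant along its height); After the difference (first − rest): starting from the 25.5×24.5 cube, the r=11.5 cylinder at (-2.5, 10) partially overlaps it — only the 131.86 mm² overlap (of its 374.06 mm²) is removed, clipping the outline — 1 connected region. The result has 1 disconnected region.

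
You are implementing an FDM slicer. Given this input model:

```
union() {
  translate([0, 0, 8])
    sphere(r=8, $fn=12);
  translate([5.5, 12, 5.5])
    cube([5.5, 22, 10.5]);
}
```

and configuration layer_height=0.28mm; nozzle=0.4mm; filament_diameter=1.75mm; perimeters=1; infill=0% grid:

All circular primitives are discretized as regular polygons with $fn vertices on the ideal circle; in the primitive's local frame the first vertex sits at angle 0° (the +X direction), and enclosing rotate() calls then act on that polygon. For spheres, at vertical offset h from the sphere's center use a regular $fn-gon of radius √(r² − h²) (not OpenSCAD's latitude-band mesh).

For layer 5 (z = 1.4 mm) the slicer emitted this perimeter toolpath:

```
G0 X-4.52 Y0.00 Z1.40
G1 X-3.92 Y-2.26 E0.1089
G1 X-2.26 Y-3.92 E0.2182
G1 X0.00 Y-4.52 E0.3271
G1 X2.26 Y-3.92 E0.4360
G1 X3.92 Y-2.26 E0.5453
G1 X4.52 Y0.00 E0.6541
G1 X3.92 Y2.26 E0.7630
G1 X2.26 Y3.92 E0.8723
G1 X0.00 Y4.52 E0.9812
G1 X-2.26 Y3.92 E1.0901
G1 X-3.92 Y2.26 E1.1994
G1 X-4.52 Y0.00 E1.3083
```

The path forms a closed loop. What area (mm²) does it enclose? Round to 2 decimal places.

Apply the shoelace formula to the sequence of (X, Y) vertices; enclosed area = 61.38 mm².

61.38 mm²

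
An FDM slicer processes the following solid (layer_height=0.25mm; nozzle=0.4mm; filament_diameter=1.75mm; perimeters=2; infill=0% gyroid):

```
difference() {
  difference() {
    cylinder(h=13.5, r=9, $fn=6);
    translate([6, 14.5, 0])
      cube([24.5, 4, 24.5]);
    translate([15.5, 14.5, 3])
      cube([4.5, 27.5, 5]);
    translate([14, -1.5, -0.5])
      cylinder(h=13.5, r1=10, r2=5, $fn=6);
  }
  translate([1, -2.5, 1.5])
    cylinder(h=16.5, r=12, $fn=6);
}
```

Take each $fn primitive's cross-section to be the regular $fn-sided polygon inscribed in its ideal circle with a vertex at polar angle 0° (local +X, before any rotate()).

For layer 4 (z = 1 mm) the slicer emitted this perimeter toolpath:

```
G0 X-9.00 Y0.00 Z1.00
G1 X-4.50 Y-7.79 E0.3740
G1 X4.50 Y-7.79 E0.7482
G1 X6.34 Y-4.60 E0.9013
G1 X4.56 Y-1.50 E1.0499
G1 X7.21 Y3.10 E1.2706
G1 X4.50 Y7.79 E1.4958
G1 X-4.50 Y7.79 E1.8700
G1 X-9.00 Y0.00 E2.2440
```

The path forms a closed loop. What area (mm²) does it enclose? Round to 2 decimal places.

193.88 mm²

Apply the shoelace formula to the sequence of (X, Y) vertices; enclosed area = 193.88 mm².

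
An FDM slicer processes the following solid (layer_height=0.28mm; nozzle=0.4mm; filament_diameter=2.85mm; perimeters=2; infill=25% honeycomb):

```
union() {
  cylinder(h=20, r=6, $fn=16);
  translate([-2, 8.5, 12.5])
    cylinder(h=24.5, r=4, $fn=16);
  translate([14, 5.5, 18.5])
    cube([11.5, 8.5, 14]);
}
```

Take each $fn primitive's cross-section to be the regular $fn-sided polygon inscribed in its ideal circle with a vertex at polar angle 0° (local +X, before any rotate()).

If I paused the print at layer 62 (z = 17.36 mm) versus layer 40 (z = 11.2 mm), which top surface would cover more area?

Layer 62 (z = 17.36): the r=6 cylinder gives a regular 16-gon of circumradius 6 (constant along its height) (area = (16/2)·6.000²·sin(360°/16) = 110.21 mm²); the r=4 cylinder at (-2, 8.5) gives a regular 16-gon of circumradius 4 (constant along its height) (area = (16/2)·4.000²·sin(360°/16) = 48.98 mm²); the cube at (14, 5.5) does not reach this height (z outside [18.5, 32.5]); Merging all regions: the regions partially overlap — summed areas 159.20 mm² minus the doubly-counted overlap 3.46 mm² gives 155.73 mm² — area = 155.73 mm². So its area = 155.73 mm². Layer 40 (z = 11.2): the r=6 cylinder contributes a regular 16-gon of circumradius 6 (area = (16/2)·6.000²·sin(360°/16) = 110.21 mm²); the cylinder at (-2, 8.5) is absent (z outside [12.5, 37]); the cube at (14, 5.5) does not reach this height (z outside [18.5, 32.5]); Taking the union: only the r=6 cylinder is present, so the union is just that shape — area = 110.21 mm². So its area = 110.21 mm². Layer 62 is larger (155.73 vs 110.21 mm²).

layer 62 (z = 17.36 mm)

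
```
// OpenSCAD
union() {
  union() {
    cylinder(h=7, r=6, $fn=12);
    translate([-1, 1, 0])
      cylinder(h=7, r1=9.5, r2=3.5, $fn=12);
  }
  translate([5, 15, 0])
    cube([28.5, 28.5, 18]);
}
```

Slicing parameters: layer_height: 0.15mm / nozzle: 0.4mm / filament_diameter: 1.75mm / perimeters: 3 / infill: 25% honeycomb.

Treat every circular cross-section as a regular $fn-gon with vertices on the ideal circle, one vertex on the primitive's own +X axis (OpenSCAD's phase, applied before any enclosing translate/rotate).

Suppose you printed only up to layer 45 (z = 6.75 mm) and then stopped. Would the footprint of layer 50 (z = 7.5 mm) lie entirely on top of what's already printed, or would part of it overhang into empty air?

Compare the two slices. At z = 6.75: the cylinder: section is a regular 12-gon, circumradius r=6 (area = (12/2)·6.000²·sin(360°/12) = 108.00 mm²); the cone at (-1, 1) contributes a regular 12-gon of circumradius 3.714 (interpolated between r1=9.5 and r2=3.5 at t=0.964) (area = (12/2)·3.714²·sin(360°/12) = 41.39 mm²); Taking the union: the cone at (-1, 1) lies entirely inside the r=6 cylinder, so the union is just the r=6 cylinder — area = 108.00 mm²; the 28.5×28.5 cube at (5, 15) contributes its full rectangle (area 812.25 mm²); Taking the union: the 2 present regions are separate (no shared area or edge), so areas and boundary lengths simply add and each stays a separate island — area = 920.25 mm². At z = 7.5: the cylinder does not reach this height (z outside [0, 7]); the cone at (-1, 1) is not intersected at this z (z outside [0, 7]); Combining (union): nothing is present at this height; the cube at (5, 15) is present — its section is the full 28.5×28.5 rectangle (area 812.25 mm²); Taking the union: only the 28.5×28.5 cube at (5, 15) is present, so the union is just that shape — area = 812.25 mm². Checking containment: the cross-section at z = 7.5 is a subset of the cross-section at z = 6.75.

entirely on top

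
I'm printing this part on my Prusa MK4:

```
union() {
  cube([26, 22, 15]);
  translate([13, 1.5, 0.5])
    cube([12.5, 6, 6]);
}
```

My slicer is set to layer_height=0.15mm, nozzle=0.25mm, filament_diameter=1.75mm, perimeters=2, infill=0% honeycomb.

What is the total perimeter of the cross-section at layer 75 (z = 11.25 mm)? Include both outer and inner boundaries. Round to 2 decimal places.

96.00 mm

At z = 11.25 mm: the cube (footprint 26×22) is included at this height (perimeter 96.00 mm); the cube at (13, 1.5) is absent (z outside [0.5, 6.5]); Merging all regions: only the 26×22 cube is present, so the union is just that shape — boundary = 96.00 mm. Overall, the cross-section is a single solid region. Total boundary length (outer) = 96.00 mm.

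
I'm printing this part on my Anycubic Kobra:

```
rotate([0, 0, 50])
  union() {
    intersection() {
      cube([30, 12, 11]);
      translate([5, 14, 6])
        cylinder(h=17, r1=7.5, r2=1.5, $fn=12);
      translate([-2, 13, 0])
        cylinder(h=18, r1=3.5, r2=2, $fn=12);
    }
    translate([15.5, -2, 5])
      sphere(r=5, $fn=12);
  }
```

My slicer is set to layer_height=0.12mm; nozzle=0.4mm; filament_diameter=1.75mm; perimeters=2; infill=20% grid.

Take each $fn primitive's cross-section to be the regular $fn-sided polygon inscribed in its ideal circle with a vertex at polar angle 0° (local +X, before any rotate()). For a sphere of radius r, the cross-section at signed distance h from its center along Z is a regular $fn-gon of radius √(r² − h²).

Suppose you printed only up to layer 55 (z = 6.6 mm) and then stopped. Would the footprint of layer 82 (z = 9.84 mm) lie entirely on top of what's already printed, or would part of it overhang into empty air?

Compare the two slices. At z = 6.6: the cube (footprint 30×12) is included at this height (area 360.00 mm²); the cone at (5, 14) (r1=7.5→r2=1.5) has section circumradius 7.288 here — a regular 12-gon (area = (12/2)·7.288²·sin(360°/12) = 159.36 mm²); the cone at (-2, 13): at t=0.367 of its height the radius interpolates to r₁+(r₂−r₁)t = 2.950, giving a regular 12-gon of that circumradius (area = (12/2)·2.950²·sin(360°/12) = 26.11 mm²); After intersecting: the cone at (5, 14) partially overlaps the 30×12 cube; clipping to the common part keeps 48.22 mm²; the cone at (-2, 13) partially overlaps the running intersection; clipping to the common part keeps 0.45 mm² — area = 0.45 mm²; the r=5 sphere at (15.5, -2) contributes a regular 12-gon of circumradius √(5²−1.6²) = 4.737 (area = (12/2)·4.737²·sin(360°/12) = 67.32 mm²); Merging all regions: the 2 present regions are separate (no shared area or edge), so areas and boundary lengths simply add and each stays a separate island — area = 67.77 mm²; (rotated 50° about Z; rotation is an isometry so areas/perimeters/island counts are preserved). At z = 9.84: the cube is present — its section is the full 30×12 rectangle (area 360.00 mm²); the cone at (5, 14): at t=0.226 of its height the radius interpolates to r₁+(r₂−r₁)t = 6.145, giving a regular 12-gon of that circumradius (area = (12/2)·6.145²·sin(360°/12) = 113.27 mm²); the cone at (-2, 13) (r1=3.5→r2=2) has section circumradius 2.680 here — a regular 12-gon (area = (12/2)·2.680²·sin(360°/12) = 21.55 mm²); After intersecting: the cone at (5, 14) partially overlaps the 30×12 cube; clipping to the common part keeps 32.58 mm²; the cone at (-2, 13) partially overlaps the running intersection; clipping to the common part keeps 0.18 mm² — area = 0.18 mm²; the r=5 sphere at (15.5, -2) slices to a regular 12-gon of circumradius 1.255 (√(r²−h²) with h=4.84 from center) (area = (12/2)·1.255²·sin(360°/12) = 4.72 mm²); Taking the union: the 2 present regions are separate (no shared area or edge), so areas and boundary lengths simply add and each stays a separate island — area = 4.90 mm²; (whole slice rotated 50° about Z — lengths, areas and connectivity unchanged). Checking containment: the cross-section at z = 9.84 is a subset of the cross-section at z = 6.6.

entirely on top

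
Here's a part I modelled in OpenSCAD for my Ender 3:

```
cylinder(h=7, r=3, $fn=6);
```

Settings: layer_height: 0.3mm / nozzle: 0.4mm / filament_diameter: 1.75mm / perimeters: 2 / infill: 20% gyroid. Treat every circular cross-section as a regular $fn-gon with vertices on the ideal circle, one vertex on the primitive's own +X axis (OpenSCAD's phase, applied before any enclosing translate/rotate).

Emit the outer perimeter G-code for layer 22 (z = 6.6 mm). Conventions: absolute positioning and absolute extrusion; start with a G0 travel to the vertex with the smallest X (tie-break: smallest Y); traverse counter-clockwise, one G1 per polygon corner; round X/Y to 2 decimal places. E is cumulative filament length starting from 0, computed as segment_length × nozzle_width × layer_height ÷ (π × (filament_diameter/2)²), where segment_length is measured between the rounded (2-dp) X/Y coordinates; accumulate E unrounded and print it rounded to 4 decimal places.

At z = 6.6 mm: the r=3 cylinder contributes a regular 6-gon of circumradius 3. The outline is a single polygon with 6 vertices. Extrusion per mm of travel: 0.4 × 0.3 / (π × 0.875²) = 0.049890. Accumulating E over each segment gives final E = 0.8984.

G0 X-3.00 Y0.00 Z6.60
G1 X-1.50 Y-2.60 E0.1498
G1 X1.50 Y-2.60 E0.2994
G1 X3.00 Y0.00 E0.4492
G1 X1.50 Y2.60 E0.5989
G1 X-1.50 Y2.60 E0.7486
G1 X-3.00 Y0.00 E0.8984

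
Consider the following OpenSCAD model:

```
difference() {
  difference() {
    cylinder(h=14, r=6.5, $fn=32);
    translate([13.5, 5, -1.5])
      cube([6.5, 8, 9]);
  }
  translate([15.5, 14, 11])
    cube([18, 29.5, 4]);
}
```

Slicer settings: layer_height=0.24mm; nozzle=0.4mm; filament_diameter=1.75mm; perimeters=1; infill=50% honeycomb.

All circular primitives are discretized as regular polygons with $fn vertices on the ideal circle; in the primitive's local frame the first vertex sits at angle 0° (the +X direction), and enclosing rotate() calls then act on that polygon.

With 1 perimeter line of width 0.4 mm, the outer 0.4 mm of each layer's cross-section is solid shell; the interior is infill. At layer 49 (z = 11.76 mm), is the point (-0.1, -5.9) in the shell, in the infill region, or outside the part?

At z = 11.76 mm: the cylinder: section is a regular 32-gon, circumradius r=6.5; the cube at (13.5, 5) does not reach this height (z outside [-1.5, 7.5]); After the difference (first − rest): none of the subtracted shapes is present at this height, so the r=6.5 cylinder is unchanged — 1 connected region; the cube at (15.5, 14) is present — its section is the full 18×29.5 rectangle; Taking the first minus the rest: starting from that combined region, the 18×29.5 cube at (15.5, 14) misses the remaining region (no effect) — 1 connected region. Overall, the cross-section is a single solid region. The nearest boundary edge runs (-0.00, -6.50)→(-1.27, -6.38); distance from the point to it = 0.59 mm. The point is inside the cross-section and 0.59 mm from the nearest boundary — more than the 0.4 mm shell width (1 × 0.4), so it's in the infill interior.

infill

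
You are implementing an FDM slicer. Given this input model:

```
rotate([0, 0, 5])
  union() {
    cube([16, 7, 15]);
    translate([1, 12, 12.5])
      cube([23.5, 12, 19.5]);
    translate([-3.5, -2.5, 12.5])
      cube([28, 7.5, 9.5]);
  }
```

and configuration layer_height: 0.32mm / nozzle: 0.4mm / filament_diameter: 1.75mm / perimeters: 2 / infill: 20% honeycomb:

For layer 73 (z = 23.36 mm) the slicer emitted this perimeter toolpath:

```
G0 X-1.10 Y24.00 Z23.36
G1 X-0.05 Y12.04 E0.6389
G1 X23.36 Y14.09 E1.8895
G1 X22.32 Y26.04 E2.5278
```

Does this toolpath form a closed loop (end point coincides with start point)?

Start point (G0): (-1.10, 24.00). End point (last G1): the path does not return to the start — open.

no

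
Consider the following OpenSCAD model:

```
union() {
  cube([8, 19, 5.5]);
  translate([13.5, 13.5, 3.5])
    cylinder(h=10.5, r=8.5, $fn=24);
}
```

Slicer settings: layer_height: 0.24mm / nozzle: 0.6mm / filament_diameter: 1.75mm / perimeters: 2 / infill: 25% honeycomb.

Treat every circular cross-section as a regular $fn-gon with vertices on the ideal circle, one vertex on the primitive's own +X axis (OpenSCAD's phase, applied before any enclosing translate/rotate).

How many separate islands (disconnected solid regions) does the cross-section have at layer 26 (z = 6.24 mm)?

1

At z = 6.24 mm: the cube does not reach this height (z outside [0, 5.5]); the cylinder at (13.5, 13.5): section is a regular 24-gon, circumradius r=8.5; Merging all regions: only the r=8.5 cylinder at (13.5, 13.5) is present, so the union is just that shape — 1 connected region. Overall, the cross-section is a single solid region. Island count = 1.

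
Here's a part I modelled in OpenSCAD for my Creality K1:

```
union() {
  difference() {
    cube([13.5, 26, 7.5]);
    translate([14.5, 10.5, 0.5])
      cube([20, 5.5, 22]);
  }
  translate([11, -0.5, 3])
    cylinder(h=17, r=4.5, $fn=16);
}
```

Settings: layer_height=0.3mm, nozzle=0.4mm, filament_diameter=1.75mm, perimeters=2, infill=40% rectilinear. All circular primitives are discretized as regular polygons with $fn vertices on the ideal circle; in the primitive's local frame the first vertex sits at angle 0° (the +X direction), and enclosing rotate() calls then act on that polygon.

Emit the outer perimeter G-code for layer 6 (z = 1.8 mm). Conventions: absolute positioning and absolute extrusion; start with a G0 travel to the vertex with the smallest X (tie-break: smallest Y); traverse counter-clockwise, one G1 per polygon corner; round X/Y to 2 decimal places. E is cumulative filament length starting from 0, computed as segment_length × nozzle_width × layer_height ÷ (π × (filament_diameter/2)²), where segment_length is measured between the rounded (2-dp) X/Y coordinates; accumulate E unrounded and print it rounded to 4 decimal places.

G0 X0.00 Y0.00 Z1.80
G1 X13.50 Y0.00 E0.6735
G1 X13.50 Y26.00 E1.9707
G1 X0.00 Y26.00 E2.6442
G1 X0.00 Y0.00 E3.9413

At z = 1.8 mm: the cube is present — its section is the full 13.5×26 rectangle; the cube at (14.5, 10.5) (footprint 20×5.5) is included at this height; Taking the first minus the rest: starting from the 13.5×26 cube, the 20×5.5 cube at (14.5, 10.5) misses the remaining region (no effect) — 1 connected region; the cylinder at (11, -0.5) is absent (z outside [3, 20]); Merging all regions: only that combined region is present, so the union is just that shape — 1 connected region. The outline is a single polygon with 4 vertices. Extrusion per mm of travel: 0.4 × 0.3 / (π × 0.875²) = 0.049890. Accumulating E over each segment gives final E = 3.9413.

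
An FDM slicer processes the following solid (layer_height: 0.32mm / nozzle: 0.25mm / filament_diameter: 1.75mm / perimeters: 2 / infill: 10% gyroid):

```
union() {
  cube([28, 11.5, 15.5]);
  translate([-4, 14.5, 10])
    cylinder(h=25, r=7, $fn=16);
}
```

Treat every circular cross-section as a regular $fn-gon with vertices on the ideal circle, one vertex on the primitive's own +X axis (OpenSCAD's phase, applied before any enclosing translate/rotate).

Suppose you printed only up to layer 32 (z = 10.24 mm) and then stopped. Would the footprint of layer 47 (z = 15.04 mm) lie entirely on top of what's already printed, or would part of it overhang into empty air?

entirely on top

Compare the two slices. At z = 10.24: the cube (footprint 28×11.5) is included at this height (area 322.00 mm²); the r=7 cylinder at (-4, 14.5) contributes a regular 16-gon of circumradius 7 (area = (16/2)·7.000²·sin(360°/16) = 150.01 mm²); Combining (union): the regions partially overlap — summed areas 472.01 mm² minus the doubly-counted overlap 3.42 mm² gives 468.59 mm² — area = 468.59 mm². At z = 15.04: the 28×11.5 cube contributes its full rectangle (area 322.00 mm²); the r=7 cylinder at (-4, 14.5) contributes a regular 16-gon of circumradius 7 (area = (16/2)·7.000²·sin(360°/16) = 150.01 mm²); Merging all regions: the regions partially overlap — summed areas 472.01 mm² minus the doubly-counted overlap 3.42 mm² gives 468.59 mm² — area = 468.59 mm². Checking containment: the cross-section at z = 15.04 is a subset of the cross-section at z = 10.24.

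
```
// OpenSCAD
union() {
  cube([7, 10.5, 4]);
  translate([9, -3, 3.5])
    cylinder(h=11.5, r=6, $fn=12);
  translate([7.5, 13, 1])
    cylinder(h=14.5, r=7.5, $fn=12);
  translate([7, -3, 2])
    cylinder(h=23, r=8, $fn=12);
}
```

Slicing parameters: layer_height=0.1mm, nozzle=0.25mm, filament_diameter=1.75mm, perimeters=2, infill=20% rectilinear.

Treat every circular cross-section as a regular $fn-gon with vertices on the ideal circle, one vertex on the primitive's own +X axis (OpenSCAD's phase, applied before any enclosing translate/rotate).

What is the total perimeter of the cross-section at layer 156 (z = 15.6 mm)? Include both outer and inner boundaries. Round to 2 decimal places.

At z = 15.6 mm: the cube is absent (z outside [0, 4]); the cylinder at (9, -3) is absent (z outside [3.5, 15]); the cylinder at (7.5, 13) does not reach this height (z outside [1, 15.5]); the r=8 cylinder at (7, -3) contributes a regular 12-gon of circumradius 8 (perimeter = 2·12·8.000·sin(180°/12) = 49.69 mm); Merging all regions: only the r=8 cylinder at (7, -3) is present, so the union is just that shape — boundary = 49.69 mm. Overall, the cross-section is a single solid region. Total boundary length (outer) = 49.69 mm.

49.69 mm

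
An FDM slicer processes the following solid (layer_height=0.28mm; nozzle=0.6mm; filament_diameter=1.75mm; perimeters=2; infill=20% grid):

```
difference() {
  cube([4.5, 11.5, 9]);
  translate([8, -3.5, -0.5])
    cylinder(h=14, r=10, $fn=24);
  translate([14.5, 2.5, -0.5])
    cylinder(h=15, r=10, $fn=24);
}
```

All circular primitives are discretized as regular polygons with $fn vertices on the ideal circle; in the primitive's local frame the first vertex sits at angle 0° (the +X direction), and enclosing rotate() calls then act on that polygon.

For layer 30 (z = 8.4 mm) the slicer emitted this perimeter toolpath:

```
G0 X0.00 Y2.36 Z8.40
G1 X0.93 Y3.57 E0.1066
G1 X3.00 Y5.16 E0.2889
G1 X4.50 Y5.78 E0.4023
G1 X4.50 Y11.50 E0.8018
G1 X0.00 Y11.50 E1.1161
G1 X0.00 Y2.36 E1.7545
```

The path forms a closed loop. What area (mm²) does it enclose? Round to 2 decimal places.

Apply the shoelace formula to the sequence of (X, Y) vertices; enclosed area = 31.75 mm².

31.75 mm²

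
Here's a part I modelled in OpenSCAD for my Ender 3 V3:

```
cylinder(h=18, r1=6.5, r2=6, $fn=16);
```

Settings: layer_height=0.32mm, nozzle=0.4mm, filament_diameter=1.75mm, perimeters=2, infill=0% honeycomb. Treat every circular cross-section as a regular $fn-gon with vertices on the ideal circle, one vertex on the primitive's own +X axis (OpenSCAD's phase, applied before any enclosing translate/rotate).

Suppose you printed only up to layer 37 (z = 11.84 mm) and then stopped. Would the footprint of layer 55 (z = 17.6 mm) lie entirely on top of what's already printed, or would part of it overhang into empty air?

entirely on top

Compare the two slices. At z = 11.84: the cone (r1=6.5→r2=6) has section circumradius 6.171 here — a regular 16-gon (area = (16/2)·6.171²·sin(360°/16) = 116.59 mm²). At z = 17.6: the cone contributes a regular 16-gon of circumradius 6.011 (interpolated between r1=6.5 and r2=6 at t=0.978) (area = (16/2)·6.011²·sin(360°/16) = 110.62 mm²). Checking containment: the cross-section at z = 17.6 is a subset of the cross-section at z = 11.84.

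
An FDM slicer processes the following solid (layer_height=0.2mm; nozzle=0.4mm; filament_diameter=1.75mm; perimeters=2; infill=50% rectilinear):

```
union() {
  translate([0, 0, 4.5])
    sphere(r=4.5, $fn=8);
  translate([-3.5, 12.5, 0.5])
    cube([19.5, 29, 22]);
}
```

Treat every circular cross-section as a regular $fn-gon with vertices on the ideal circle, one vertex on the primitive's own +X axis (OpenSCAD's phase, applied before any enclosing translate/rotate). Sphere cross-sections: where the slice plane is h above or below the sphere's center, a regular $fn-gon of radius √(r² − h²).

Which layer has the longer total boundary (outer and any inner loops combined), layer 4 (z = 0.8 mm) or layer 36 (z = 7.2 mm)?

Layer 4 (z = 0.8): the r=4.5 sphere contributes a regular 8-gon of circumradius √(4.5²−3.7²) = 2.561 (perimeter = 2·8·2.561·sin(180°/8) = 15.68 mm); the cube at (-3.5, 12.5) (footprint 19.5×29) is included at this height (perimeter 97.00 mm); Taking the union: the 2 present regions are separate (no shared area or edge), so areas and boundary lengths simply add and each stays a separate island — boundary = 112.68 mm. So its perimeter = 112.68 mm. Layer 36 (z = 7.2): the sphere: section is a regular 8-gon, circumradius = √(r²−h²) = √(4.5²−2.7²) = 3.600 (perimeter = 2·8·3.600·sin(180°/8) = 22.04 mm); the cube at (-3.5, 12.5) is present — its section is the full 19.5×29 rectangle (perimeter 97.00 mm); Merging all regions: the 2 present regions are separate (no shared area or edge), so areas and boundary lengths simply add and each stays a separate island — boundary = 119.04 mm. So its perimeter = 119.04 mm. Layer 36 is larger (119.04 vs 112.68 mm).

layer 36 (z = 7.2 mm)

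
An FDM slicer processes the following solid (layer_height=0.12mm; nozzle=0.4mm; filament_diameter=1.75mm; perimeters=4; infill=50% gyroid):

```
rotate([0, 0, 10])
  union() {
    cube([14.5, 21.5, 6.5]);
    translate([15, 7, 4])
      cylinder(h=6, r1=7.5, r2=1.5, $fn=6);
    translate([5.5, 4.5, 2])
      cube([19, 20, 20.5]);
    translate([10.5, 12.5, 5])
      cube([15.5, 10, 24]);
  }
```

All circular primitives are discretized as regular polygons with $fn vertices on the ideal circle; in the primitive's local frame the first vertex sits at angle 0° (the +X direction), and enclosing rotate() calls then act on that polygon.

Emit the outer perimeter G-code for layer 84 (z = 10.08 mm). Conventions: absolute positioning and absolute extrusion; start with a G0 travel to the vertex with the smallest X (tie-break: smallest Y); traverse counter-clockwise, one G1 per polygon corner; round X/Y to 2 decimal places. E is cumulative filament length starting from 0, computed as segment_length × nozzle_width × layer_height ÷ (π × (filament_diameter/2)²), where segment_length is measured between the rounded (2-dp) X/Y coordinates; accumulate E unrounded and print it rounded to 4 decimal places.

At z = 10.08 mm: the cube is absent (z outside [0, 6.5]); the cone at (15, 7) is absent (z outside [4, 10]); the cube at (5.5, 4.5) is present — its section is the full 19×20 rectangle; the cube at (10.5, 12.5) (footprint 15.5×10) is included at this height; Merging all regions: the regions partially overlap (shared area 140.00 mm²), so overlapping operands fuse into one piece — 1 connected region; (whole slice rotated 10° about Z — lengths, areas and connectivity unchanged). The outline is a single polygon with 8 vertices. Extrusion per mm of travel: 0.4 × 0.12 / (π × 0.875²) = 0.019956. Accumulating E over each segment gives final E = 1.6161.

G0 X1.16 Y25.08 Z10.08
G1 X4.64 Y5.39 E0.3990
G1 X23.35 Y8.69 E0.7782
G1 X21.96 Y16.56 E0.9377
G1 X23.43 Y16.82 E0.9674
G1 X21.70 Y26.67 E1.1670
G1 X20.22 Y26.41 E1.1970
G1 X19.87 Y28.38 E1.2369
G1 X1.16 Y25.08 E1.6161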